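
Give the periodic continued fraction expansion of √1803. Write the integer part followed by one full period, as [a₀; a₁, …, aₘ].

a₀ = ⌊√1803⌋ = 42.
With m₀=0, d₀=1 and mₖ₊₁ = dₖaₖ − mₖ, dₖ₊₁ = (n − mₖ₊₁²)/dₖ, aₖ₊₁ = ⌊(a₀+mₖ₊₁)/dₖ₊₁⌋:
  k=1: m=42, d=39, a=2
  k=2: m=36, d=13, a=6
  k=3: m=42, d=3, a=28
  k=4: m=42, d=13, a=6
  k=5: m=36, d=39, a=2
  k=6: m=42, d=1, a=84
d=1 and a=2a₀=84 at k=6, so the next step gives (m, d) = (42, 39) again — its k=1 value — and the period has length 6.

[42; 2, 6, 28, 6, 2, 84]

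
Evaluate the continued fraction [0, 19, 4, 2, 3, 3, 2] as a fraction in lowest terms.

235/4518

Using pₖ = aₖpₖ₋₁ + pₖ₋₂ and qₖ = aₖqₖ₋₁ + qₖ₋₂:
  k=0: a=0, p=0, q=1
  k=1: a=19, p=1, q=19
  k=2: a=4, p=4, q=77
  k=3: a=2, p=9, q=173
  k=4: a=3, p=31, q=596
  k=5: a=3, p=102, q=1961
  k=6: a=2, p=235, q=4518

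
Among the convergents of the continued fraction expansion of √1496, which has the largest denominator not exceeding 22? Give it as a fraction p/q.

√1496 = [38; 1, 2, 9, 2, 1, 76, …] (period length 6).
Convergents:
  p_0/q_0 = 38/1
  p_1/q_1 = 39/1
  p_2/q_2 = 116/3
  p_3/q_3 = 1083/28
q_2 = 3 ≤ 22 < 28 = q_3, so the answer is 116/3.

116/3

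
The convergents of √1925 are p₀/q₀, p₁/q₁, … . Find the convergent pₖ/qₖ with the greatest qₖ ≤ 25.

√1925 = [43; 1, 6, 1, 86, …] (period length 4).
Convergents:
  p_0/q_0 = 43/1
  p_1/q_1 = 44/1
  p_2/q_2 = 307/7
  p_3/q_3 = 351/8
  p_4/q_4 = 30493/695
q_3 = 8 ≤ 25 < 695 = q_4, so the answer is 351/8.

351/8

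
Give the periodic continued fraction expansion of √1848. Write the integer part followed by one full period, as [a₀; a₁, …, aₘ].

[42; 1, 84]

a₀ = ⌊√1848⌋ = 42.
With m₀=0, d₀=1 and mₖ₊₁ = dₖaₖ − mₖ, dₖ₊₁ = (n − mₖ₊₁²)/dₖ, aₖ₊₁ = ⌊(a₀+mₖ₊₁)/dₖ₊₁⌋:
  k=1: m=42, d=84, a=1
  k=2: m=42, d=1, a=84
d=1 and a=2a₀=84 at k=2, so the next step gives (m, d) = (42, 84) again — its k=1 value — and the period has length 2.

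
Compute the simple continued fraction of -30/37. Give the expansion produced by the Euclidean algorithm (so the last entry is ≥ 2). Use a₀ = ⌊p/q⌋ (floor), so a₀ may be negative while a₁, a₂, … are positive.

[-1; 5, 3, 2]

-30 = -1×37 + 7
37 = 5×7 + 2
7 = 3×2 + 1
2 = 2×1 + 0  (stop)
So -30/37 = [-1; 5, 3, 2].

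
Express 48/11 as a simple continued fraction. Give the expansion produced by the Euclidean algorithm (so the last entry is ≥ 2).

[4; 2, 1, 3]

48 = 4×11 + 4
11 = 2×4 + 3
4 = 1×3 + 1
3 = 3×1 + 0  (stop)
So 48/11 = [4; 2, 1, 3].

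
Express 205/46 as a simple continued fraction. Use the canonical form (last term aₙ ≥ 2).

205 = 4*46 + 21
46 = 2*21 + 4
21 = 5*4 + 1
4 = 4*1 + 0  (stop)
So 205/46 = [4; 2, 5, 4].

[4; 2, 5, 4]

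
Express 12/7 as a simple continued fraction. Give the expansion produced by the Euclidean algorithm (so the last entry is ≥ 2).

[1; 1, 2, 2]

12 = 1·7 + 5
7 = 1·5 + 2
5 = 2·2 + 1
2 = 2·1 + 0  (stop)
So 12/7 = [1; 1, 2, 2].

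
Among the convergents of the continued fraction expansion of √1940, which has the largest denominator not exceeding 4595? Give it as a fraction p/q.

85316/1937

√1940 = [44; 22, 88, …] (period length 2).
Convergents:
  p_0/q_0 = 44/1
  p_1/q_1 = 969/22
  p_2/q_2 = 85316/1937
  p_3/q_3 = 1877921/42636
q_2 = 1937 ≤ 4595 < 42636 = q_3, so the answer is 85316/1937.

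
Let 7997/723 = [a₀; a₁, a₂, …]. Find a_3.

3

7997 = 11·723 + 44   →  a_0 = 11
723 = 16·44 + 19   →  a_1 = 16
44 = 2·19 + 6   →  a_2 = 2
19 = 3·6 + 1   →  a_3 = 3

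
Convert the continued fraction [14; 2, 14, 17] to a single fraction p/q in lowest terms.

7169/495

Fold from the inside: start with 17/1.
  14 + 1/17 = 239/17
  2 + 17/239 = 495/239
  14 + 239/495 = 7169/495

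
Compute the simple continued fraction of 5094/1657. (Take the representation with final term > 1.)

5094 = 3×1657 + 123
1657 = 13×123 + 58
123 = 2×58 + 7
58 = 8×7 + 2
7 = 3×2 + 1
2 = 2×1 + 0  (stop)
So 5094/1657 = [3; 13, 2, 8, 3, 2].

[3; 13, 2, 8, 3, 2]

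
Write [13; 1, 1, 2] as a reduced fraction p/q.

68/5

Using pₖ = aₖpₖ₋₁ + pₖ₋₂ and qₖ = aₖqₖ₋₁ + qₖ₋₂:
  k=0: a=13, p=13, q=1
  k=1: a=1, p=14, q=1
  k=2: a=1, p=27, q=2
  k=3: a=2, p=68, q=5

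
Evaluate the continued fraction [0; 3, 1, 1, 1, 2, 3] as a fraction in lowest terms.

Fold from the inside: start with 3/1.
  2 + 1/3 = 7/3
  1 + 3/7 = 10/7
  1 + 7/10 = 17/10
  1 + 10/17 = 27/17
  3 + 17/27 = 98/27
  0 + 27/98 = 27/98

27/98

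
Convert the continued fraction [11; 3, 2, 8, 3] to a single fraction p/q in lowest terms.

Fold from the inside: start with 3/1.
  8 + 1/3 = 25/3
  2 + 3/25 = 53/25
  3 + 25/53 = 184/53
  11 + 53/184 = 2077/184

2077/184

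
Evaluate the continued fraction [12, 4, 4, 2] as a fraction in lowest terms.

465/38

Using pₖ = aₖpₖ₋₁ + pₖ₋₂ and qₖ = aₖqₖ₋₁ + qₖ₋₂:
  k=0: a=12, p=12, q=1
  k=1: a=4, p=49, q=4
  k=2: a=4, p=208, q=17
  k=3: a=2, p=465, q=38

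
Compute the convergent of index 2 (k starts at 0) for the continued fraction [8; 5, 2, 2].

Using pₖ = aₖpₖ₋₁ + pₖ₋₂, qₖ = aₖqₖ₋₁ + qₖ₋₂ (with p₋₁=1, p₋₂=0, q₋₁=0, q₋₂=1):
  k=0: a=8, p=8, q=1
  k=1: a=5, p=41, q=5
  k=2: a=2, p=90, q=11

90/11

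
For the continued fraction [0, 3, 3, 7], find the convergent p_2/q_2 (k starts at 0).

3/10

Using pₖ = aₖpₖ₋₁ + pₖ₋₂, qₖ = aₖqₖ₋₁ + qₖ₋₂ (with p₋₁=1, p₋₂=0, q₋₁=0, q₋₂=1):
  k=0: a=0, p=0, q=1
  k=1: a=3, p=1, q=3
  k=2: a=3, p=3, q=10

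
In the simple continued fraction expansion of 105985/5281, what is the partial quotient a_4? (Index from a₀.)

105985 = 20·5281 + 365   →  a_0 = 20
5281 = 14·365 + 171   →  a_1 = 14
365 = 2·171 + 23   →  a_2 = 2
171 = 7·23 + 10   →  a_3 = 7
23 = 2·10 + 3   →  a_4 = 2

2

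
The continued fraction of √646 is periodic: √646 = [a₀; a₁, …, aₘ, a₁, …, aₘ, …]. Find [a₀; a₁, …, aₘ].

[25; 2, 2, 2, 50]

a₀ = ⌊√646⌋ = 25.
With m₀=0, d₀=1 and mₖ₊₁ = dₖaₖ − mₖ, dₖ₊₁ = (n − mₖ₊₁²)/dₖ, aₖ₊₁ = ⌊(a₀+mₖ₊₁)/dₖ₊₁⌋:
  k=1: m=25, d=21, a=2
  k=2: m=17, d=17, a=2
  k=3: m=17, d=21, a=2
  k=4: m=25, d=1, a=50
d=1 and a=2a₀=50 at k=4, so the next step gives (m, d) = (25, 21) again — its k=1 value — and the period has length 4.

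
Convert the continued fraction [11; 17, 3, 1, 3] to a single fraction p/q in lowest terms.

Fold from the inside: start with 3/1.
  1 + 1/3 = 4/3
  3 + 3/4 = 15/4
  17 + 4/15 = 259/15
  11 + 15/259 = 2864/259

2864/259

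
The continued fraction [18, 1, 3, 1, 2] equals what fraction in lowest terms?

263/14

Using pₖ = aₖpₖ₋₁ + pₖ₋₂ and qₖ = aₖqₖ₋₁ + qₖ₋₂:
  k=0: a=18, p=18, q=1
  k=1: a=1, p=19, q=1
  k=2: a=3, p=75, q=4
  k=3: a=1, p=94, q=5
  k=4: a=2, p=263, q=14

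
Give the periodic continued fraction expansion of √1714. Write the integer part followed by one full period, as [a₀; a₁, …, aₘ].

a₀ = ⌊√1714⌋ = 41.
With m₀=0, d₀=1 and mₖ₊₁ = dₖaₖ − mₖ, dₖ₊₁ = (n − mₖ₊₁²)/dₖ, aₖ₊₁ = ⌊(a₀+mₖ₊₁)/dₖ₊₁⌋:
  k=1: m=41, d=33, a=2
  k=2: m=25, d=33, a=2
  k=3: m=41, d=1, a=82
d=1 and a=2a₀=82 at k=3, so the next step gives (m, d) = (41, 33) again — its k=1 value — and the period has length 3.

[41; 2, 2, 82]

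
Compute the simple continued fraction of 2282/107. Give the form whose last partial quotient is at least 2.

[21; 3, 17, 2]

2282 = 21×107 + 35
107 = 3×35 + 2
35 = 17×2 + 1
2 = 2×1 + 0  (stop)
So 2282/107 = [21; 3, 17, 2].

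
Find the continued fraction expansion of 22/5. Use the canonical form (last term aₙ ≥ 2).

22 = 4·5 + 2
5 = 2·2 + 1
2 = 2·1 + 0  (stop)
So 22/5 = [4; 2, 2].

[4; 2, 2]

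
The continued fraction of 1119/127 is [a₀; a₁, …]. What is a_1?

1

1119 = 8·127 + 103   →  a_0 = 8
127 = 1·103 + 24   →  a_1 = 1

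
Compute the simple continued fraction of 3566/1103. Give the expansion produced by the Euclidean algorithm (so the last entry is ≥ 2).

[3; 4, 3, 2, 2, 1, 10]

3566 = 3·1103 + 257
1103 = 4·257 + 75
257 = 3·75 + 32
75 = 2·32 + 11
32 = 2·11 + 10
11 = 1·10 + 1
10 = 10·1 + 0  (stop)
So 3566/1103 = [3; 4, 3, 2, 2, 1, 10].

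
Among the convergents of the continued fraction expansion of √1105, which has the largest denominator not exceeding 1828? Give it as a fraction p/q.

28488/857

√1105 = [33; 4, 7, 7, 4, 66, …] (period length 5).
Convergents:
  p_0/q_0 = 33/1
  p_1/q_1 = 133/4
  p_2/q_2 = 964/29
  p_3/q_3 = 6881/207
  p_4/q_4 = 28488/857
  p_5/q_5 = 1887089/56769
q_4 = 857 ≤ 1828 < 56769 = q_5, so the answer is 28488/857.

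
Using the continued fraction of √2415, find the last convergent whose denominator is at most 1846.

√2415 = [49; 7, 98, …] (period length 2).
Convergents:
  p_0/q_0 = 49/1
  p_1/q_1 = 344/7
  p_2/q_2 = 33761/687
  p_3/q_3 = 236671/4816
q_2 = 687 ≤ 1846 < 4816 = q_3, so the answer is 33761/687.

33761/687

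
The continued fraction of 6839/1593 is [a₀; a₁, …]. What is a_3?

6839 = 4·1593 + 467   →  a_0 = 4
1593 = 3·467 + 192   →  a_1 = 3
467 = 2·192 + 83   →  a_2 = 2
192 = 2·83 + 26   →  a_3 = 2

2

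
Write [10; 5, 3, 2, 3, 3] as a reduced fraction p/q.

Fold from the inside: start with 3/1.
  3 + 1/3 = 10/3
  2 + 3/10 = 23/10
  3 + 10/23 = 79/23
  5 + 23/79 = 418/79
  10 + 79/418 = 4259/418

4259/418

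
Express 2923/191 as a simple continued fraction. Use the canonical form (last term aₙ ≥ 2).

2923 = 15*191 + 58
191 = 3*58 + 17
58 = 3*17 + 7
17 = 2*7 + 3
7 = 2*3 + 1
3 = 3*1 + 0  (stop)
So 2923/191 = [15; 3, 3, 2, 2, 3].

[15; 3, 3, 2, 2, 3]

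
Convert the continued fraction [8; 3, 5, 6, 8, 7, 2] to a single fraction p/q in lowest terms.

102401/12318

Using pₖ = aₖpₖ₋₁ + pₖ₋₂ and qₖ = aₖqₖ₋₁ + qₖ₋₂:
  k=0: a=8, p=8, q=1
  k=1: a=3, p=25, q=3
  k=2: a=5, p=133, q=16
  k=3: a=6, p=823, q=99
  k=4: a=8, p=6717, q=808
  k=5: a=7, p=47842, q=5755
  k=6: a=2, p=102401, q=12318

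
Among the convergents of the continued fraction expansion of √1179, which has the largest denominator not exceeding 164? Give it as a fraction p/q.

√1179 = [34; 2, 1, 33, 1, 2, 68, …] (period length 6).
Convergents:
  p_0/q_0 = 34/1
  p_1/q_1 = 69/2
  p_2/q_2 = 103/3
  p_3/q_3 = 3468/101
  p_4/q_4 = 3571/104
  p_5/q_5 = 10610/309
q_4 = 104 ≤ 164 < 309 = q_5, so the answer is 3571/104.

3571/104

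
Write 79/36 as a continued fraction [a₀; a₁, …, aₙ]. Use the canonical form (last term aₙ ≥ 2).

[2; 5, 7]

79 = 2*36 + 7
36 = 5*7 + 1
7 = 7*1 + 0  (stop)
So 79/36 = [2; 5, 7].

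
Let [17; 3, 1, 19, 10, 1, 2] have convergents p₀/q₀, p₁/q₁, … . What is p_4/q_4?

Using pₖ = aₖpₖ₋₁ + pₖ₋₂, qₖ = aₖqₖ₋₁ + qₖ₋₂ (with p₋₁=1, p₋₂=0, q₋₁=0, q₋₂=1):
  k=0: a=17, p=17, q=1
  k=1: a=3, p=52, q=3
  k=2: a=1, p=69, q=4
  k=3: a=19, p=1363, q=79
  k=4: a=10, p=13699, q=794

13699/794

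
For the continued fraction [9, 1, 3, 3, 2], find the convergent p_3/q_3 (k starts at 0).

127/13

Using pₖ = aₖpₖ₋₁ + pₖ₋₂, qₖ = aₖqₖ₋₁ + qₖ₋₂ (with p₋₁=1, p₋₂=0, q₋₁=0, q₋₂=1):
  k=0: a=9, p=9, q=1
  k=1: a=1, p=10, q=1
  k=2: a=3, p=39, q=4
  k=3: a=3, p=127, q=13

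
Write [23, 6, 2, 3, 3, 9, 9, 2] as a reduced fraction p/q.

Fold from the inside: start with 2/1.
  9 + 1/2 = 19/2
  9 + 2/19 = 173/19
  3 + 19/173 = 538/173
  3 + 173/538 = 1787/538
  2 + 538/1787 = 4112/1787
  6 + 1787/4112 = 26459/4112
  23 + 4112/26459 = 612669/26459

612669/26459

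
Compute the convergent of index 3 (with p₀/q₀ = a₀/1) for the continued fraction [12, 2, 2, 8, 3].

Using pₖ = aₖpₖ₋₁ + pₖ₋₂, qₖ = aₖqₖ₋₁ + qₖ₋₂ (with p₋₁=1, p₋₂=0, q₋₁=0, q₋₂=1):
  k=0: a=12, p=12, q=1
  k=1: a=2, p=25, q=2
  k=2: a=2, p=62, q=5
  k=3: a=8, p=521, q=42

521/42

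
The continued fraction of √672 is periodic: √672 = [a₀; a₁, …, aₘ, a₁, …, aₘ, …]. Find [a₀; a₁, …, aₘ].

[25; 1, 11, 1, 50]

a₀ = ⌊√672⌋ = 25.
With m₀=0, d₀=1 and mₖ₊₁ = dₖaₖ − mₖ, dₖ₊₁ = (n − mₖ₊₁²)/dₖ, aₖ₊₁ = ⌊(a₀+mₖ₊₁)/dₖ₊₁⌋:
  k=1: m=25, d=47, a=1
  k=2: m=22, d=4, a=11
  k=3: m=22, d=47, a=1
  k=4: m=25, d=1, a=50
d=1 and a=2a₀=50 at k=4, so the next step gives (m, d) = (25, 47) again — its k=1 value — and the period has length 4.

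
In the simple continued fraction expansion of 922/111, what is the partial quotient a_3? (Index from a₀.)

922 = 8·111 + 34   →  a_0 = 8
111 = 3·34 + 9   →  a_1 = 3
34 = 3·9 + 7   →  a_2 = 3
9 = 1·7 + 2   →  a_3 = 1

1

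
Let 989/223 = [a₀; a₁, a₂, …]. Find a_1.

2

989 = 4·223 + 97   →  a_0 = 4
223 = 2·97 + 29   →  a_1 = 2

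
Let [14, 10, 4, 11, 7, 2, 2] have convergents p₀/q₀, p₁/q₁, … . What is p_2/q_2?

Using pₖ = aₖpₖ₋₁ + pₖ₋₂, qₖ = aₖqₖ₋₁ + qₖ₋₂ (with p₋₁=1, p₋₂=0, q₋₁=0, q₋₂=1):
  k=0: a=14, p=14, q=1
  k=1: a=10, p=141, q=10
  k=2: a=4, p=578, q=41

578/41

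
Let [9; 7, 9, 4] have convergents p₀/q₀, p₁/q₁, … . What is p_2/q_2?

585/64

Using pₖ = aₖpₖ₋₁ + pₖ₋₂, qₖ = aₖqₖ₋₁ + qₖ₋₂ (with p₋₁=1, p₋₂=0, q₋₁=0, q₋₂=1):
  k=0: a=9, p=9, q=1
  k=1: a=7, p=64, q=7
  k=2: a=9, p=585, q=64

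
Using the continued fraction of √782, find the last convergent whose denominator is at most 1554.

43037/1539

√782 = [27; 1, 26, 1, 54, …] (period length 4).
Convergents:
  p_0/q_0 = 27/1
  p_1/q_1 = 28/1
  p_2/q_2 = 755/27
  p_3/q_3 = 783/28
  p_4/q_4 = 43037/1539
  p_5/q_5 = 43820/1567
q_4 = 1539 ≤ 1554 < 1567 = q_5, so the answer is 43037/1539.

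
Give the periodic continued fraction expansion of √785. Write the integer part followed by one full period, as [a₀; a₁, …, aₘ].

a₀ = ⌊√785⌋ = 28.

[28; 56]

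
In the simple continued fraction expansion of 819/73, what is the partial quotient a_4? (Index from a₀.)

3

819 = 11·73 + 16   →  a_0 = 11
73 = 4·16 + 9   →  a_1 = 4
16 = 1·9 + 7   →  a_2 = 1
9 = 1·7 + 2   →  a_3 = 1
7 = 3·2 + 1   →  a_4 = 3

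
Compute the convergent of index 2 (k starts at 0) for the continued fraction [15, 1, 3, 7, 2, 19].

Using pₖ = aₖpₖ₋₁ + pₖ₋₂, qₖ = aₖqₖ₋₁ + qₖ₋₂ (with p₋₁=1, p₋₂=0, q₋₁=0, q₋₂=1):
  k=0: a=15, p=15, q=1
  k=1: a=1, p=16, q=1
  k=2: a=3, p=63, q=4

63/4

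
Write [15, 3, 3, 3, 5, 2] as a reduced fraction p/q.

Using pₖ = aₖpₖ₋₁ + pₖ₋₂ and qₖ = aₖqₖ₋₁ + qₖ₋₂:
  k=0: a=15, p=15, q=1
  k=1: a=3, p=46, q=3
  k=2: a=3, p=153, q=10
  k=3: a=3, p=505, q=33
  k=4: a=5, p=2678, q=175
  k=5: a=2, p=5861, q=383

5861/383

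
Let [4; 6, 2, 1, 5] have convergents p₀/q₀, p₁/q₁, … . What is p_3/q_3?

Using pₖ = aₖpₖ₋₁ + pₖ₋₂, qₖ = aₖqₖ₋₁ + qₖ₋₂ (with p₋₁=1, p₋₂=0, q₋₁=0, q₋₂=1):
  k=0: a=4, p=4, q=1
  k=1: a=6, p=25, q=6
  k=2: a=2, p=54, q=13
  k=3: a=1, p=79, q=19

79/19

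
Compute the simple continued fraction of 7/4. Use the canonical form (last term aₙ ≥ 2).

[1; 1, 3]

7 = 1*4 + 3
4 = 1*3 + 1
3 = 3*1 + 0  (stop)
So 7/4 = [1; 1, 3].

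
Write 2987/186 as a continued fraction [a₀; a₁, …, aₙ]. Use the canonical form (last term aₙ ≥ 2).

[16; 16, 1, 10]

2987 = 16×186 + 11
186 = 16×11 + 10
11 = 1×10 + 1
10 = 10×1 + 0  (stop)
So 2987/186 = [16; 16, 1, 10].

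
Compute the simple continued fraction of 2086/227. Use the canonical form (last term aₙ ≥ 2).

[9; 5, 3, 1, 1, 2, 2]

2086 = 9·227 + 43
227 = 5·43 + 12
43 = 3·12 + 7
12 = 1·7 + 5
7 = 1·5 + 2
5 = 2·2 + 1
2 = 2·1 + 0  (stop)
So 2086/227 = [9; 5, 3, 1, 1, 2, 2].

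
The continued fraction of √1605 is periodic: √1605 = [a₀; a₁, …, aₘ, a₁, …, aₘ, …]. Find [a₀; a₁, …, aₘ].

a₀ = ⌊√1605⌋ = 40.

[40; 16, 80]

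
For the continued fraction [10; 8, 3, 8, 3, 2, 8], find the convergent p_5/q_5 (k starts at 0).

15241/1506

Using pₖ = aₖpₖ₋₁ + pₖ₋₂, qₖ = aₖqₖ₋₁ + qₖ₋₂ (with p₋₁=1, p₋₂=0, q₋₁=0, q₋₂=1):
  k=0: a=10, p=10, q=1
  k=1: a=8, p=81, q=8
  k=2: a=3, p=253, q=25
  k=3: a=8, p=2105, q=208
  k=4: a=3, p=6568, q=649
  k=5: a=2, p=15241, q=1506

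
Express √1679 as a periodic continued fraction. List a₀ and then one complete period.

[40; 1, 39, 1, 80]

a₀ = ⌊√1679⌋ = 40.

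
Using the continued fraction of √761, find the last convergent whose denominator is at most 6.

√761 = [27; 1, 1, 2, 2, 1, 1, 54, …] (period length 7).
Convergents:
  p_0/q_0 = 27/1
  p_1/q_1 = 28/1
  p_2/q_2 = 55/2
  p_3/q_3 = 138/5
  p_4/q_4 = 331/12
q_3 = 5 ≤ 6 < 12 = q_4, so the answer is 138/5.

138/5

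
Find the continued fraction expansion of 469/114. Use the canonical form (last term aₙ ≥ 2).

[4; 8, 1, 3, 3]

469 = 4×114 + 13
114 = 8×13 + 10
13 = 1×10 + 3
10 = 3×3 + 1
3 = 3×1 + 0  (stop)
So 469/114 = [4; 8, 1, 3, 3].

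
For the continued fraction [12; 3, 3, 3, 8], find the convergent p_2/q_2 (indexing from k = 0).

Using pₖ = aₖpₖ₋₁ + pₖ₋₂, qₖ = aₖqₖ₋₁ + qₖ₋₂ (with p₋₁=1, p₋₂=0, q₋₁=0, q₋₂=1):
  k=0: a=12, p=12, q=1
  k=1: a=3, p=37, q=3
  k=2: a=3, p=123, q=10

123/10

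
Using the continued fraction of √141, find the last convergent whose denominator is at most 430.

√141 = [11; 1, 6, 1, 22, …] (period length 4).
Convergents:
  p_0/q_0 = 11/1
  p_1/q_1 = 12/1
  p_2/q_2 = 83/7
  p_3/q_3 = 95/8
  p_4/q_4 = 2173/183
  p_5/q_5 = 2268/191
  p_6/q_6 = 15781/1329
q_5 = 191 ≤ 430 < 1329 = q_6, so the answer is 2268/191.

2268/191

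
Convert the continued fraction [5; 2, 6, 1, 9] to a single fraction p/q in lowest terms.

Using pₖ = aₖpₖ₋₁ + pₖ₋₂ and qₖ = aₖqₖ₋₁ + qₖ₋₂:
  k=0: a=5, p=5, q=1
  k=1: a=2, p=11, q=2
  k=2: a=6, p=71, q=13
  k=3: a=1, p=82, q=15
  k=4: a=9, p=809, q=148

809/148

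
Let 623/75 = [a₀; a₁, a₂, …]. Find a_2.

3

623 = 8·75 + 23   →  a_0 = 8
75 = 3·23 + 6   →  a_1 = 3
23 = 3·6 + 5   →  a_2 = 3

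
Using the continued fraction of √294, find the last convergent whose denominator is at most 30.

√294 = [17; 6, 1, 4, 1, 6, 34, …] (period length 6).
Convergents:
  p_0/q_0 = 17/1
  p_1/q_1 = 103/6
  p_2/q_2 = 120/7
  p_3/q_3 = 583/34
q_2 = 7 ≤ 30 < 34 = q_3, so the answer is 120/7.

120/7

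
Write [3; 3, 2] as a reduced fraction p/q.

23/7

Fold from the inside: start with 2/1.
  3 + 1/2 = 7/2
  3 + 2/7 = 23/7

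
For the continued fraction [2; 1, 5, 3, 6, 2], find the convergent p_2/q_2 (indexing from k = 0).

Using pₖ = aₖpₖ₋₁ + pₖ₋₂, qₖ = aₖqₖ₋₁ + qₖ₋₂ (with p₋₁=1, p₋₂=0, q₋₁=0, q₋₂=1):
  k=0: a=2, p=2, q=1
  k=1: a=1, p=3, q=1
  k=2: a=5, p=17, q=6

17/6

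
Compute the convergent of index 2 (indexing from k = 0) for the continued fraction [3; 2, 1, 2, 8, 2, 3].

Using pₖ = aₖpₖ₋₁ + pₖ₋₂, qₖ = aₖqₖ₋₁ + qₖ₋₂ (with p₋₁=1, p₋₂=0, q₋₁=0, q₋₂=1):
  k=0: a=3, p=3, q=1
  k=1: a=2, p=7, q=2
  k=2: a=1, p=10, q=3

10/3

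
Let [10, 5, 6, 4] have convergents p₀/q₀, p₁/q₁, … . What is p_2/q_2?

316/31

Using pₖ = aₖpₖ₋₁ + pₖ₋₂, qₖ = aₖqₖ₋₁ + qₖ₋₂ (with p₋₁=1, p₋₂=0, q₋₁=0, q₋₂=1):
  k=0: a=10, p=10, q=1
  k=1: a=5, p=51, q=5
  k=2: a=6, p=316, q=31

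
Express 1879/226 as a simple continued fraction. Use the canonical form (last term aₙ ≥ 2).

[8; 3, 5, 2, 6]

1879 = 8*226 + 71
226 = 3*71 + 13
71 = 5*13 + 6
13 = 2*6 + 1
6 = 6*1 + 0  (stop)
So 1879/226 = [8; 3, 5, 2, 6].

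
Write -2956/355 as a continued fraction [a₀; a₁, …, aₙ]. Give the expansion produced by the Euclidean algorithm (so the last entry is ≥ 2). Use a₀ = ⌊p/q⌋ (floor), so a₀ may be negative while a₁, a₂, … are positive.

-2956 = -9·355 + 239
355 = 1·239 + 116
239 = 2·116 + 7
116 = 16·7 + 4
7 = 1·4 + 3
4 = 1·3 + 1
3 = 3·1 + 0  (stop)
So -2956/355 = [-9; 1, 2, 16, 1, 1, 3].

[-9; 1, 2, 16, 1, 1, 3]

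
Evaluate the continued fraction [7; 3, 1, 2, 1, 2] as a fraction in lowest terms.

Fold from the inside: start with 2/1.
  1 + 1/2 = 3/2
  2 + 2/3 = 8/3
  1 + 3/8 = 11/8
  3 + 8/11 = 41/11
  7 + 11/41 = 298/41

298/41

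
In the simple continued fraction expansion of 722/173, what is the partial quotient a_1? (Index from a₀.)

722 = 4·173 + 30   →  a_0 = 4
173 = 5·30 + 23   →  a_1 = 5

5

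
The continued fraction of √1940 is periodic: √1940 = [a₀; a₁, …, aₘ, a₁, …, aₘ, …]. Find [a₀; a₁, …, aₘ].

[44; 22, 88]

a₀ = ⌊√1940⌋ = 44.
With m₀=0, d₀=1 and mₖ₊₁ = dₖaₖ − mₖ, dₖ₊₁ = (n − mₖ₊₁²)/dₖ, aₖ₊₁ = ⌊(a₀+mₖ₊₁)/dₖ₊₁⌋:
  k=1: m=44, d=4, a=22
  k=2: m=44, d=1, a=88
d=1 and a=2a₀=88 at k=2, so the next step gives (m, d) = (44, 4) again — its k=1 value — and the period has length 2.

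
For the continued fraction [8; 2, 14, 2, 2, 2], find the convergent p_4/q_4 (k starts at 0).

1264/149

Using pₖ = aₖpₖ₋₁ + pₖ₋₂, qₖ = aₖqₖ₋₁ + qₖ₋₂ (with p₋₁=1, p₋₂=0, q₋₁=0, q₋₂=1):
  k=0: a=8, p=8, q=1
  k=1: a=2, p=17, q=2
  k=2: a=14, p=246, q=29
  k=3: a=2, p=509, q=60
  k=4: a=2, p=1264, q=149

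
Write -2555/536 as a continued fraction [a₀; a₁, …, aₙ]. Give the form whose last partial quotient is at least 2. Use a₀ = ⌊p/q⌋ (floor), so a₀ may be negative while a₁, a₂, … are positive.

-2555 = -5*536 + 125
536 = 4*125 + 36
125 = 3*36 + 17
36 = 2*17 + 2
17 = 8*2 + 1
2 = 2*1 + 0  (stop)
So -2555/536 = [-5; 4, 3, 2, 8, 2].

[-5; 4, 3, 2, 8, 2]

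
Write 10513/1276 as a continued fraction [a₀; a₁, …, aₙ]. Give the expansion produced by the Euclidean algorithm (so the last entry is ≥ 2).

10513 = 8*1276 + 305
1276 = 4*305 + 56
305 = 5*56 + 25
56 = 2*25 + 6
25 = 4*6 + 1
6 = 6*1 + 0  (stop)
So 10513/1276 = [8; 4, 5, 2, 4, 6].

[8; 4, 5, 2, 4, 6]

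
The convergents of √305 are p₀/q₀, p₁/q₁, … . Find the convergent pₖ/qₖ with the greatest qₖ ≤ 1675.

16853/965

√305 = [17; 2, 6, 2, 34, …] (period length 4).
Convergents:
  p_0/q_0 = 17/1
  p_1/q_1 = 35/2
  p_2/q_2 = 227/13
  p_3/q_3 = 489/28
  p_4/q_4 = 16853/965
  p_5/q_5 = 34195/1958
q_4 = 965 ≤ 1675 < 1958 = q_5, so the answer is 16853/965.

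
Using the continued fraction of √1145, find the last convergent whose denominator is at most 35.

√1145 = [33; 1, 5, 5, 1, 66, …] (period length 5).
Convergents:
  p_0/q_0 = 33/1
  p_1/q_1 = 34/1
  p_2/q_2 = 203/6
  p_3/q_3 = 1049/31
  p_4/q_4 = 1252/37
q_3 = 31 ≤ 35 < 37 = q_4, so the answer is 1049/31.

1049/31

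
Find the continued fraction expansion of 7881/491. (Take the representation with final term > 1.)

[16; 19, 1, 1, 1, 3, 2]

7881 = 16×491 + 25
491 = 19×25 + 16
25 = 1×16 + 9
16 = 1×9 + 7
9 = 1×7 + 2
7 = 3×2 + 1
2 = 2×1 + 0  (stop)
So 7881/491 = [16; 19, 1, 1, 1, 3, 2].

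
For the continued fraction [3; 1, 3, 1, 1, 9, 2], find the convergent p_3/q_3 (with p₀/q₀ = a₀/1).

Using pₖ = aₖpₖ₋₁ + pₖ₋₂, qₖ = aₖqₖ₋₁ + qₖ₋₂ (with p₋₁=1, p₋₂=0, q₋₁=0, q₋₂=1):
  k=0: a=3, p=3, q=1
  k=1: a=1, p=4, q=1
  k=2: a=3, p=15, q=4
  k=3: a=1, p=19, q=5

19/5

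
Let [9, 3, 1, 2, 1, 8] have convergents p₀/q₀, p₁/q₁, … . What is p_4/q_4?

139/15

Using pₖ = aₖpₖ₋₁ + pₖ₋₂, qₖ = aₖqₖ₋₁ + qₖ₋₂ (with p₋₁=1, p₋₂=0, q₋₁=0, q₋₂=1):
  k=0: a=9, p=9, q=1
  k=1: a=3, p=28, q=3
  k=2: a=1, p=37, q=4
  k=3: a=2, p=102, q=11
  k=4: a=1, p=139, q=15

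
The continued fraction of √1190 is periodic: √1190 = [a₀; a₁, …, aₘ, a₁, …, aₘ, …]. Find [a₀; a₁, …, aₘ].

a₀ = ⌊√1190⌋ = 34.

[34; 2, 68]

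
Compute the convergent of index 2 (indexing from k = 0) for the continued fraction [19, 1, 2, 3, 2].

Using pₖ = aₖpₖ₋₁ + pₖ₋₂, qₖ = aₖqₖ₋₁ + qₖ₋₂ (with p₋₁=1, p₋₂=0, q₋₁=0, q₋₂=1):
  k=0: a=19, p=19, q=1
  k=1: a=1, p=20, q=1
  k=2: a=2, p=59, q=3

59/3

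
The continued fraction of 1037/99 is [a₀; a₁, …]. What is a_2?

9

1037 = 10·99 + 47   →  a_0 = 10
99 = 2·47 + 5   →  a_1 = 2
47 = 9·5 + 2   →  a_2 = 9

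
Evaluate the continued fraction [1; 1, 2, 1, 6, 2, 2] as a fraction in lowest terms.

Using pₖ = aₖpₖ₋₁ + pₖ₋₂ and qₖ = aₖqₖ₋₁ + qₖ₋₂:
  k=0: a=1, p=1, q=1
  k=1: a=1, p=2, q=1
  k=2: a=2, p=5, q=3
  k=3: a=1, p=7, q=4
  k=4: a=6, p=47, q=27
  k=5: a=2, p=101, q=58
  k=6: a=2, p=249, q=143

249/143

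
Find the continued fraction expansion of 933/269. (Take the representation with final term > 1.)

933 = 3·269 + 126
269 = 2·126 + 17
126 = 7·17 + 7
17 = 2·7 + 3
7 = 2·3 + 1
3 = 3·1 + 0  (stop)
So 933/269 = [3; 2, 7, 2, 2, 3].

[3; 2, 7, 2, 2, 3]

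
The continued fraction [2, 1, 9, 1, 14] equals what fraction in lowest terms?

Fold from the inside: start with 14/1.
  1 + 1/14 = 15/14
  9 + 14/15 = 149/15
  1 + 15/149 = 164/149
  2 + 149/164 = 477/164

477/164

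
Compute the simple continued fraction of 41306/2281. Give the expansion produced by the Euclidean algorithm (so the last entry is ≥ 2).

41306 = 18*2281 + 248
2281 = 9*248 + 49
248 = 5*49 + 3
49 = 16*3 + 1
3 = 3*1 + 0  (stop)
So 41306/2281 = [18; 9, 5, 16, 3].

[18; 9, 5, 16, 3]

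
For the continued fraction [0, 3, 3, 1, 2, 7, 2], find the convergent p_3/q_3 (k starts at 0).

4/13

Using pₖ = aₖpₖ₋₁ + pₖ₋₂, qₖ = aₖqₖ₋₁ + qₖ₋₂ (with p₋₁=1, p₋₂=0, q₋₁=0, q₋₂=1):
  k=0: a=0, p=0, q=1
  k=1: a=3, p=1, q=3
  k=2: a=3, p=3, q=10
  k=3: a=1, p=4, q=13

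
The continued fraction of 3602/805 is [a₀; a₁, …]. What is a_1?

2

3602 = 4·805 + 382   →  a_0 = 4
805 = 2·382 + 41   →  a_1 = 2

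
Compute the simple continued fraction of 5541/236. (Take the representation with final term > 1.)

[23; 2, 11, 3, 3]

5541 = 23*236 + 113
236 = 2*113 + 10
113 = 11*10 + 3
10 = 3*3 + 1
3 = 3*1 + 0  (stop)
So 5541/236 = [23; 2, 11, 3, 3].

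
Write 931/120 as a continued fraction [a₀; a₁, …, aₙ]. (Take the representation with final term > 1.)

931 = 7×120 + 91
120 = 1×91 + 29
91 = 3×29 + 4
29 = 7×4 + 1
4 = 4×1 + 0  (stop)
So 931/120 = [7; 1, 3, 7, 4].

[7; 1, 3, 7, 4]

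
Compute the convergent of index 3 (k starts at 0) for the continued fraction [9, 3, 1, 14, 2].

Using pₖ = aₖpₖ₋₁ + pₖ₋₂, qₖ = aₖqₖ₋₁ + qₖ₋₂ (with p₋₁=1, p₋₂=0, q₋₁=0, q₋₂=1):
  k=0: a=9, p=9, q=1
  k=1: a=3, p=28, q=3
  k=2: a=1, p=37, q=4
  k=3: a=14, p=546, q=59

546/59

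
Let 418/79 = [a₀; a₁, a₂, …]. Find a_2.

418 = 5·79 + 23   →  a_0 = 5
79 = 3·23 + 10   →  a_1 = 3
23 = 2·10 + 3   →  a_2 = 2

2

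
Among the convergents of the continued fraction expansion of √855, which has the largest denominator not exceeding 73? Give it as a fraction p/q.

√855 = [29; 4, 6, 4, 58, …] (period length 4).
Convergents:
  p_0/q_0 = 29/1
  p_1/q_1 = 117/4
  p_2/q_2 = 731/25
  p_3/q_3 = 3041/104
q_2 = 25 ≤ 73 < 104 = q_3, so the answer is 731/25.

731/25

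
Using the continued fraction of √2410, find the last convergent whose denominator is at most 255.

5351/109

√2410 = [49; 10, 1, 8, 1, 10, 98, …] (period length 6).
Convergents:
  p_0/q_0 = 49/1
  p_1/q_1 = 491/10
  p_2/q_2 = 540/11
  p_3/q_3 = 4811/98
  p_4/q_4 = 5351/109
  p_5/q_5 = 58321/1188
q_4 = 109 ≤ 255 < 1188 = q_5, so the answer is 5351/109.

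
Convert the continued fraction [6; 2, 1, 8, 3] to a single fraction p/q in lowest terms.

Fold from the inside: start with 3/1.
  8 + 1/3 = 25/3
  1 + 3/25 = 28/25
  2 + 25/28 = 81/28
  6 + 28/81 = 514/81

514/81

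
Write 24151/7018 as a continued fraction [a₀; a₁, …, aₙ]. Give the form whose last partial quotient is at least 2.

24151 = 3×7018 + 3097
7018 = 2×3097 + 824
3097 = 3×824 + 625
824 = 1×625 + 199
625 = 3×199 + 28
199 = 7×28 + 3
28 = 9×3 + 1
3 = 3×1 + 0  (stop)
So 24151/7018 = [3; 2, 3, 1, 3, 7, 9, 3].

[3; 2, 3, 1, 3, 7, 9, 3]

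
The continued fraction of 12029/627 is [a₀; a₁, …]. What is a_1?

12029 = 19·627 + 116   →  a_0 = 19
627 = 5·116 + 47   →  a_1 = 5

5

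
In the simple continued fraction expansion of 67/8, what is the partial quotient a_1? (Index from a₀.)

2

67 = 8·8 + 3   →  a_0 = 8
8 = 2·3 + 2   →  a_1 = 2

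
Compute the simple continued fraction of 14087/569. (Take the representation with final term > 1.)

[24; 1, 3, 8, 8, 2]

14087 = 24·569 + 431
569 = 1·431 + 138
431 = 3·138 + 17
138 = 8·17 + 2
17 = 8·2 + 1
2 = 2·1 + 0  (stop)
So 14087/569 = [24; 1, 3, 8, 8, 2].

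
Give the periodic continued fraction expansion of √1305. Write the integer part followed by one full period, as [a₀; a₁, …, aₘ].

a₀ = ⌊√1305⌋ = 36.
With m₀=0, d₀=1 and mₖ₊₁ = dₖaₖ − mₖ, dₖ₊₁ = (n − mₖ₊₁²)/dₖ, aₖ₊₁ = ⌊(a₀+mₖ₊₁)/dₖ₊₁⌋:
  k=1: m=36, d=9, a=8
  k=2: m=36, d=1, a=72
d=1 and a=2a₀=72 at k=2, so the next step gives (m, d) = (36, 9) again — its k=1 value — and the period has length 2.

[36; 8, 72]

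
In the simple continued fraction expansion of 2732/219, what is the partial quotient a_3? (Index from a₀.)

2732 = 12·219 + 104   →  a_0 = 12
219 = 2·104 + 11   →  a_1 = 2
104 = 9·11 + 5   →  a_2 = 9
11 = 2·5 + 1   →  a_3 = 2

2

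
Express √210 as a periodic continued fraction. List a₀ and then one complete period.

[14; 2, 28]

a₀ = ⌊√210⌋ = 14.
With m₀=0, d₀=1 and mₖ₊₁ = dₖaₖ − mₖ, dₖ₊₁ = (n − mₖ₊₁²)/dₖ, aₖ₊₁ = ⌊(a₀+mₖ₊₁)/dₖ₊₁⌋:
  k=1: m=14, d=14, a=2
  k=2: m=14, d=1, a=28
d=1 and a=2a₀=28 at k=2, so the next step gives (m, d) = (14, 14) again — its k=1 value — and the period has length 2.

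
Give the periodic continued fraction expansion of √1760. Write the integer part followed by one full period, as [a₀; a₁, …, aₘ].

[41; 1, 19, 1, 82]

a₀ = ⌊√1760⌋ = 41.
With m₀=0, d₀=1 and mₖ₊₁ = dₖaₖ − mₖ, dₖ₊₁ = (n − mₖ₊₁²)/dₖ, aₖ₊₁ = ⌊(a₀+mₖ₊₁)/dₖ₊₁⌋:
  k=1: m=41, d=79, a=1
  k=2: m=38, d=4, a=19
  k=3: m=38, d=79, a=1
  k=4: m=41, d=1, a=82
d=1 and a=2a₀=82 at k=4, so the next step gives (m, d) = (41, 79) again — its k=1 value — and the period has length 4.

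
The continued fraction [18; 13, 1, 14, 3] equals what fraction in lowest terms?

11584/641

Using pₖ = aₖpₖ₋₁ + pₖ₋₂ and qₖ = aₖqₖ₋₁ + qₖ₋₂:
  k=0: a=18, p=18, q=1
  k=1: a=13, p=235, q=13
  k=2: a=1, p=253, q=14
  k=3: a=14, p=3777, q=209
  k=4: a=3, p=11584, q=641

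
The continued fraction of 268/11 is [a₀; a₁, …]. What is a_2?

268 = 24·11 + 4   →  a_0 = 24
11 = 2·4 + 3   →  a_1 = 2
4 = 1·3 + 1   →  a_2 = 1

1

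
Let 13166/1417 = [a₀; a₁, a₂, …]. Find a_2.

2

13166 = 9·1417 + 413   →  a_0 = 9
1417 = 3·413 + 178   →  a_1 = 3
413 = 2·178 + 57   →  a_2 = 2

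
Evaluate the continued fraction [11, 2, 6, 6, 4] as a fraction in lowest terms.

3817/333

Fold from the inside: start with 4/1.
  6 + 1/4 = 25/4
  6 + 4/25 = 154/25
  2 + 25/154 = 333/154
  11 + 154/333 = 3817/333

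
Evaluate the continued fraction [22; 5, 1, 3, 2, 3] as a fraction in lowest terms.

Using pₖ = aₖpₖ₋₁ + pₖ₋₂ and qₖ = aₖqₖ₋₁ + qₖ₋₂:
  k=0: a=22, p=22, q=1
  k=1: a=5, p=111, q=5
  k=2: a=1, p=133, q=6
  k=3: a=3, p=510, q=23
  k=4: a=2, p=1153, q=52
  k=5: a=3, p=3969, q=179

3969/179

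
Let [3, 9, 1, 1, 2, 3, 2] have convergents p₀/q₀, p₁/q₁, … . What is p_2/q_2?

Using pₖ = aₖpₖ₋₁ + pₖ₋₂, qₖ = aₖqₖ₋₁ + qₖ₋₂ (with p₋₁=1, p₋₂=0, q₋₁=0, q₋₂=1):
  k=0: a=3, p=3, q=1
  k=1: a=9, p=28, q=9
  k=2: a=1, p=31, q=10

31/10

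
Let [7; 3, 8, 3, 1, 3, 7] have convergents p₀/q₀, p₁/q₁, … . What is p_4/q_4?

754/103

Using pₖ = aₖpₖ₋₁ + pₖ₋₂, qₖ = aₖqₖ₋₁ + qₖ₋₂ (with p₋₁=1, p₋₂=0, q₋₁=0, q₋₂=1):
  k=0: a=7, p=7, q=1
  k=1: a=3, p=22, q=3
  k=2: a=8, p=183, q=25
  k=3: a=3, p=571, q=78
  k=4: a=1, p=754, q=103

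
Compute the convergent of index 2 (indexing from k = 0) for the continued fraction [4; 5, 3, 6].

67/16

Using pₖ = aₖpₖ₋₁ + pₖ₋₂, qₖ = aₖqₖ₋₁ + qₖ₋₂ (with p₋₁=1, p₋₂=0, q₋₁=0, q₋₂=1):
  k=0: a=4, p=4, q=1
  k=1: a=5, p=21, q=5
  k=2: a=3, p=67, q=16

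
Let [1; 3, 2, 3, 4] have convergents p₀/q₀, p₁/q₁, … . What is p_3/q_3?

31/24

Using pₖ = aₖpₖ₋₁ + pₖ₋₂, qₖ = aₖqₖ₋₁ + qₖ₋₂ (with p₋₁=1, p₋₂=0, q₋₁=0, q₋₂=1):
  k=0: a=1, p=1, q=1
  k=1: a=3, p=4, q=3
  k=2: a=2, p=9, q=7
  k=3: a=3, p=31, q=24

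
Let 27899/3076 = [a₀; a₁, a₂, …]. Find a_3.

27899 = 9·3076 + 215   →  a_0 = 9
3076 = 14·215 + 66   →  a_1 = 14
215 = 3·66 + 17   →  a_2 = 3
66 = 3·17 + 15   →  a_3 = 3

3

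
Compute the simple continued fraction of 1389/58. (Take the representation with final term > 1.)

[23; 1, 18, 3]

1389 = 23×58 + 55
58 = 1×55 + 3
55 = 18×3 + 1
3 = 3×1 + 0  (stop)
So 1389/58 = [23; 1, 18, 3].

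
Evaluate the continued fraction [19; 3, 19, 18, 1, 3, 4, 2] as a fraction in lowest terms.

Using pₖ = aₖpₖ₋₁ + pₖ₋₂ and qₖ = aₖqₖ₋₁ + qₖ₋₂:
  k=0: a=19, p=19, q=1
  k=1: a=3, p=58, q=3
  k=2: a=19, p=1121, q=58
  k=3: a=18, p=20236, q=1047
  k=4: a=1, p=21357, q=1105
  k=5: a=3, p=84307, q=4362
  k=6: a=4, p=358585, q=18553
  k=7: a=2, p=801477, q=41468

801477/41468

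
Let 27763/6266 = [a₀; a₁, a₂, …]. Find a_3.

27763 = 4·6266 + 2699   →  a_0 = 4
6266 = 2·2699 + 868   →  a_1 = 2
2699 = 3·868 + 95   →  a_2 = 3
868 = 9·95 + 13   →  a_3 = 9

9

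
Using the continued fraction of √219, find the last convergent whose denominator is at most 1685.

10951/740

√219 = [14; 1, 3, 1, 28, …] (period length 4).
Convergents:
  p_0/q_0 = 14/1
  p_1/q_1 = 15/1
  p_2/q_2 = 59/4
  p_3/q_3 = 74/5
  p_4/q_4 = 2131/144
  p_5/q_5 = 2205/149
  p_6/q_6 = 8746/591
  p_7/q_7 = 10951/740
  p_8/q_8 = 315374/21311
q_7 = 740 ≤ 1685 < 21311 = q_8, so the answer is 10951/740.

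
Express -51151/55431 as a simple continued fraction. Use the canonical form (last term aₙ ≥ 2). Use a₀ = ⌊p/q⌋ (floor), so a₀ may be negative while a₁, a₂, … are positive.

-51151 = -1×55431 + 4280
55431 = 12×4280 + 4071
4280 = 1×4071 + 209
4071 = 19×209 + 100
209 = 2×100 + 9
100 = 11×9 + 1
9 = 9×1 + 0  (stop)
So -51151/55431 = [-1; 12, 1, 19, 2, 11, 9].

[-1; 12, 1, 19, 2, 11, 9]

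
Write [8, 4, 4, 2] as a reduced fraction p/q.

313/38

Using pₖ = aₖpₖ₋₁ + pₖ₋₂ and qₖ = aₖqₖ₋₁ + qₖ₋₂:
  k=0: a=8, p=8, q=1
  k=1: a=4, p=33, q=4
  k=2: a=4, p=140, q=17
  k=3: a=2, p=313, q=38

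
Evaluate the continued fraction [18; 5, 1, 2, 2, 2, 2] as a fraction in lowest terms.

Using pₖ = aₖpₖ₋₁ + pₖ₋₂ and qₖ = aₖqₖ₋₁ + qₖ₋₂:
  k=0: a=18, p=18, q=1
  k=1: a=5, p=91, q=5
  k=2: a=1, p=109, q=6
  k=3: a=2, p=309, q=17
  k=4: a=2, p=727, q=40
  k=5: a=2, p=1763, q=97
  k=6: a=2, p=4253, q=234

4253/234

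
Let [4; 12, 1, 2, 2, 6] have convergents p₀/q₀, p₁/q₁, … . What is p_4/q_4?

Using pₖ = aₖpₖ₋₁ + pₖ₋₂, qₖ = aₖqₖ₋₁ + qₖ₋₂ (with p₋₁=1, p₋₂=0, q₋₁=0, q₋₂=1):
  k=0: a=4, p=4, q=1
  k=1: a=12, p=49, q=12
  k=2: a=1, p=53, q=13
  k=3: a=2, p=155, q=38
  k=4: a=2, p=363, q=89

363/89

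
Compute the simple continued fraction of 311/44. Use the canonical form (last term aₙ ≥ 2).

311 = 7·44 + 3
44 = 14·3 + 2
3 = 1·2 + 1
2 = 2·1 + 0  (stop)
So 311/44 = [7; 14, 1, 2].

[7; 14, 1, 2]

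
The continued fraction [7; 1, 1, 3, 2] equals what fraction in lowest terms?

Using pₖ = aₖpₖ₋₁ + pₖ₋₂ and qₖ = aₖqₖ₋₁ + qₖ₋₂:
  k=0: a=7, p=7, q=1
  k=1: a=1, p=8, q=1
  k=2: a=1, p=15, q=2
  k=3: a=3, p=53, q=7
  k=4: a=2, p=121, q=16

121/16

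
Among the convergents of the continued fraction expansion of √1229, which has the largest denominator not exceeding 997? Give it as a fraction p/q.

21490/613

√1229 = [35; 17, 1, 1, 17, 70, …] (period length 5).
Convergents:
  p_0/q_0 = 35/1
  p_1/q_1 = 596/17
  p_2/q_2 = 631/18
  p_3/q_3 = 1227/35
  p_4/q_4 = 21490/613
  p_5/q_5 = 1505527/42945
q_4 = 613 ≤ 997 < 42945 = q_5, so the answer is 21490/613.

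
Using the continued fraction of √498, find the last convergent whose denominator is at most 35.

424/19

√498 = [22; 3, 6, 22, 6, 3, 44, …] (period length 6).
Convergents:
  p_0/q_0 = 22/1
  p_1/q_1 = 67/3
  p_2/q_2 = 424/19
  p_3/q_3 = 9395/421
q_2 = 19 ≤ 35 < 421 = q_3, so the answer is 424/19.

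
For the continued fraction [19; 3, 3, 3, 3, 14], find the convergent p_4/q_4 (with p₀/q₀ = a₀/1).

2104/109

Using pₖ = aₖpₖ₋₁ + pₖ₋₂, qₖ = aₖqₖ₋₁ + qₖ₋₂ (with p₋₁=1, p₋₂=0, q₋₁=0, q₋₂=1):
  k=0: a=19, p=19, q=1
  k=1: a=3, p=58, q=3
  k=2: a=3, p=193, q=10
  k=3: a=3, p=637, q=33
  k=4: a=3, p=2104, q=109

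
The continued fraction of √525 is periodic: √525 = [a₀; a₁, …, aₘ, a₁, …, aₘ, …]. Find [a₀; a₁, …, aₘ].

[22; 1, 10, 2, 10, 1, 44]

a₀ = ⌊√525⌋ = 22.
With m₀=0, d₀=1 and mₖ₊₁ = dₖaₖ − mₖ, dₖ₊₁ = (n − mₖ₊₁²)/dₖ, aₖ₊₁ = ⌊(a₀+mₖ₊₁)/dₖ₊₁⌋:
  k=1: m=22, d=41, a=1
  k=2: m=19, d=4, a=10
  k=3: m=21, d=21, a=2
  k=4: m=21, d=4, a=10
  k=5: m=19, d=41, a=1
  k=6: m=22, d=1, a=44
d=1 and a=2a₀=44 at k=6, so the next step gives (m, d) = (22, 41) again — its k=1 value — and the period has length 6.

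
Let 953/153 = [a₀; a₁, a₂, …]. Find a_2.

953 = 6·153 + 35   →  a_0 = 6
153 = 4·35 + 13   →  a_1 = 4
35 = 2·13 + 9   →  a_2 = 2

2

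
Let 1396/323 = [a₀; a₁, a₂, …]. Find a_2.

1396 = 4·323 + 104   →  a_0 = 4
323 = 3·104 + 11   →  a_1 = 3
104 = 9·11 + 5   →  a_2 = 9

9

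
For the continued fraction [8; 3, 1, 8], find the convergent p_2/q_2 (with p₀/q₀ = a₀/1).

Using pₖ = aₖpₖ₋₁ + pₖ₋₂, qₖ = aₖqₖ₋₁ + qₖ₋₂ (with p₋₁=1, p₋₂=0, q₋₁=0, q₋₂=1):
  k=0: a=8, p=8, q=1
  k=1: a=3, p=25, q=3
  k=2: a=1, p=33, q=4

33/4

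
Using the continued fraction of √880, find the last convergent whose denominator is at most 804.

√880 = [29; 1, 1, 1, 58, …] (period length 4).
Convergents:
  p_0/q_0 = 29/1
  p_1/q_1 = 30/1
  p_2/q_2 = 59/2
  p_3/q_3 = 89/3
  p_4/q_4 = 5221/176
  p_5/q_5 = 5310/179
  p_6/q_6 = 10531/355
  p_7/q_7 = 15841/534
  p_8/q_8 = 929309/31327
q_7 = 534 ≤ 804 < 31327 = q_8, so the answer is 15841/534.

15841/534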